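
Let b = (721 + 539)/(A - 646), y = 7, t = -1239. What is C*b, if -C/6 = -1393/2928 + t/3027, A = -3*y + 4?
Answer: -274554105/27204658 ≈ -10.092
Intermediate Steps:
A = -17 (A = -3*7 + 4 = -21 + 4 = -17)
b = -420/221 (b = (721 + 539)/(-17 - 646) = 1260/(-663) = 1260*(-1/663) = -420/221 ≈ -1.9005)
C = 2614801/492392 (C = -6*(-1393/2928 - 1239/3027) = -6*(-1393*1/2928 - 1239*1/3027) = -6*(-1393/2928 - 413/1009) = -6*(-2614801/2954352) = 2614801/492392 ≈ 5.3104)
C*b = (2614801/492392)*(-420/221) = -274554105/27204658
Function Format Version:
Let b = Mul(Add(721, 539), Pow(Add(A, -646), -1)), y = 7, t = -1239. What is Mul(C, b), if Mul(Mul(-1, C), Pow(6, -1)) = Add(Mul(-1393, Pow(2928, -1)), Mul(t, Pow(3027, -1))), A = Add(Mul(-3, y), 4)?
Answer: Rational(-274554105, 27204658) ≈ -10.092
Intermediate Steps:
A = -17 (A = Add(Mul(-3, 7), 4) = Add(-21, 4) = -17)
b = Rational(-420, 221) (b = Mul(Add(721, 539), Pow(Add(-17, -646), -1)) = Mul(1260, Pow(-663, -1)) = Mul(1260, Rational(-1, 663)) = Rational(-420, 221) ≈ -1.9005)
C = Rational(2614801, 492392) (C = Mul(-6, Add(Mul(-1393, Pow(2928, -1)), Mul(-1239, Pow(3027, -1)))) = Mul(-6, Add(Mul(-1393, Rational(1, 2928)), Mul(-1239, Rational(1, 3027)))) = Mul(-6, Add(Rational(-1393, 2928), Rational(-413, 1009))) = Mul(-6, Rational(-2614801, 2954352)) = Rational(2614801, 492392) ≈ 5.3104)
Mul(C, b) = Mul(Rational(2614801, 492392), Rational(-420, 221)) = Rational(-274554105, 27204658)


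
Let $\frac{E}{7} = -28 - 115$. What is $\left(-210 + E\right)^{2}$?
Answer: $1466521$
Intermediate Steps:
$E = -1001$ ($E = 7 \left(-28 - 115\right) = 7 \left(-143\right) = -1001$)
$\left(-210 + E\right)^{2} = \left(-210 - 1001\right)^{2} = \left(-1211\right)^{2} = 1466521$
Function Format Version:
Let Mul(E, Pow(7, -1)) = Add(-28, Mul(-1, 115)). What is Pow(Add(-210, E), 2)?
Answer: 1466521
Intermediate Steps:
E = -1001 (E = Mul(7, Add(-28, Mul(-1, 115))) = Mul(7, Add(-28, -115)) = Mul(7, -143) = -1001)
Pow(Add(-210, E), 2) = Pow(Add(-210, -1001), 2) = Pow(-1211, 2) = 1466521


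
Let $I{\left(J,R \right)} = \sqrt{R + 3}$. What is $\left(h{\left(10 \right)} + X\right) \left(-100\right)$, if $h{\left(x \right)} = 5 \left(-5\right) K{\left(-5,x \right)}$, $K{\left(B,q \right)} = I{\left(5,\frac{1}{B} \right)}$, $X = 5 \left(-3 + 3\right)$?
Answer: $500 \sqrt{70} \approx 4183.3$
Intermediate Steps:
$X = 0$ ($X = 5 \cdot 0 = 0$)
$I{\left(J,R \right)} = \sqrt{3 + R}$
$K{\left(B,q \right)} = \sqrt{3 + \frac{1}{B}}$
$h{\left(x \right)} = - 5 \sqrt{70}$ ($h{\left(x \right)} = 5 \left(-5\right) \sqrt{3 + \frac{1}{-5}} = - 25 \sqrt{3 - \frac{1}{5}} = - 25 \sqrt{\frac{14}{5}} = - 25 \frac{\sqrt{70}}{5} = - 5 \sqrt{70}$)
$\left(h{\left(10 \right)} + X\right) \left(-100\right) = \left(- 5 \sqrt{70} + 0\right) \left(-100\right) = - 5 \sqrt{70} \left(-100\right) = 500 \sqrt{70}$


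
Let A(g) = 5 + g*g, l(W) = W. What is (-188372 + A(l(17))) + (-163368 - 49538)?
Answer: -400984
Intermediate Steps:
A(g) = 5 + g²
(-188372 + A(l(17))) + (-163368 - 49538) = (-188372 + (5 + 17²)) + (-163368 - 49538) = (-188372 + (5 + 289)) - 212906 = (-188372 + 294) - 212906 = -188078 - 212906 = -400984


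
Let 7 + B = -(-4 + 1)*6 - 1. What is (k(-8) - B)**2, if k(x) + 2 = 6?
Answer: 36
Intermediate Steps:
k(x) = 4 (k(x) = -2 + 6 = 4)
B = 10 (B = -7 + (-(-4 + 1)*6 - 1) = -7 + (-1*(-3)*6 - 1) = -7 + (3*6 - 1) = -7 + (18 - 1) = -7 + 17 = 10)
(k(-8) - B)**2 = (4 - 1*10)**2 = (4 - 10)**2 = (-6)**2 = 36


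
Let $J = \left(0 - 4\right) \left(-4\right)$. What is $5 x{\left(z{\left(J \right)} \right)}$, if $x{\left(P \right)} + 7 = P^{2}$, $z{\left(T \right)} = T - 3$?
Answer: $810$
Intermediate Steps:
$J = 16$ ($J = \left(-4\right) \left(-4\right) = 16$)
$z{\left(T \right)} = -3 + T$ ($z{\left(T \right)} = T - 3 = -3 + T$)
$x{\left(P \right)} = -7 + P^{2}$
$5 x{\left(z{\left(J \right)} \right)} = 5 \left(-7 + \left(-3 + 16\right)^{2}\right) = 5 \left(-7 + 13^{2}\right) = 5 \left(-7 + 169\right) = 5 \cdot 162 = 810$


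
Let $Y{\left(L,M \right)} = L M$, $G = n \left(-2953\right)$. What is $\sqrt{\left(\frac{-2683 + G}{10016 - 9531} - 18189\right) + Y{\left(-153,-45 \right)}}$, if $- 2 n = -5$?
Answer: $\frac{i \sqrt{10655460670}}{970} \approx 106.42 i$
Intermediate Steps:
$n = \frac{5}{2}$ ($n = \left(- \frac{1}{2}\right) \left(-5\right) = \frac{5}{2} \approx 2.5$)
$G = - \frac{14765}{2}$ ($G = \frac{5}{2} \left(-2953\right) = - \frac{14765}{2} \approx -7382.5$)
$\sqrt{\left(\frac{-2683 + G}{10016 - 9531} - 18189\right) + Y{\left(-153,-45 \right)}} = \sqrt{\left(\frac{-2683 - \frac{14765}{2}}{10016 - 9531} - 18189\right) - -6885} = \sqrt{\left(- \frac{20131}{2 \cdot 485} - 18189\right) + 6885} = \sqrt{\left(\left(- \frac{20131}{2}\right) \frac{1}{485} - 18189\right) + 6885} = \sqrt{\left(- \frac{20131}{970} - 18189\right) + 6885} = \sqrt{- \frac{17663461}{970} + 6885} = \sqrt{- \frac{10985011}{970}} = \frac{i \sqrt{10655460670}}{970}$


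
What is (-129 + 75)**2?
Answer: 2916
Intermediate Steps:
(-129 + 75)**2 = (-54)**2 = 2916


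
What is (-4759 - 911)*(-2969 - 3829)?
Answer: 38544660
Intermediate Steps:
(-4759 - 911)*(-2969 - 3829) = -5670*(-6798) = 38544660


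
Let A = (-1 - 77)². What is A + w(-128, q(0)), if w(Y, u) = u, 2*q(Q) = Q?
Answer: 6084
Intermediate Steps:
q(Q) = Q/2
A = 6084 (A = (-78)² = 6084)
A + w(-128, q(0)) = 6084 + (½)*0 = 6084 + 0 = 6084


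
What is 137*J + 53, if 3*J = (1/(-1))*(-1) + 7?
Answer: 1255/3 ≈ 418.33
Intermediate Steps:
J = 8/3 (J = ((1/(-1))*(-1) + 7)/3 = ((1*(-1))*(-1) + 7)/3 = (-1*(-1) + 7)/3 = (1 + 7)/3 = (⅓)*8 = 8/3 ≈ 2.6667)
137*J + 53 = 137*(8/3) + 53 = 1096/3 + 53 = 1255/3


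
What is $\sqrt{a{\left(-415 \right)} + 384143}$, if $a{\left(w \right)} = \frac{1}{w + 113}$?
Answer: $\frac{\sqrt{35035377870}}{302} \approx 619.79$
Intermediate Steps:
$a{\left(w \right)} = \frac{1}{113 + w}$
$\sqrt{a{\left(-415 \right)} + 384143} = \sqrt{\frac{1}{113 - 415} + 384143} = \sqrt{\frac{1}{-302} + 384143} = \sqrt{- \frac{1}{302} + 384143} = \sqrt{\frac{116011185}{302}} = \frac{\sqrt{35035377870}}{302}$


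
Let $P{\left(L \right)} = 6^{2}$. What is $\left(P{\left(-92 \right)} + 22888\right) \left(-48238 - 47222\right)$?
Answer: $-2188325040$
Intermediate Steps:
$P{\left(L \right)} = 36$
$\left(P{\left(-92 \right)} + 22888\right) \left(-48238 - 47222\right) = \left(36 + 22888\right) \left(-48238 - 47222\right) = 22924 \left(-95460\right) = -2188325040$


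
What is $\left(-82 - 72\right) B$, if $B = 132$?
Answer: $-20328$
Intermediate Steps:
$\left(-82 - 72\right) B = \left(-82 - 72\right) 132 = \left(-154\right) 132 = -20328$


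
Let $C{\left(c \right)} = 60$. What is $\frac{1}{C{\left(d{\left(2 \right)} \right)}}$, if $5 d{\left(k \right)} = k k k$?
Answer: $\frac{1}{60} \approx 0.016667$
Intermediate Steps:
$d{\left(k \right)} = \frac{k^{3}}{5}$ ($d{\left(k \right)} = \frac{k k k}{5} = \frac{k^{2} k}{5} = \frac{k^{3}}{5}$)
$\frac{1}{C{\left(d{\left(2 \right)} \right)}} = \frac{1}{60}$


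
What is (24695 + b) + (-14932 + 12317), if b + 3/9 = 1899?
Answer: 71936/3 ≈ 23979.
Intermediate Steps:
b = 5696/3 (b = -1/3 + 1899 = 5696/3 ≈ 1898.7)
(24695 + b) + (-14932 + 12317) = (24695 + 5696/3) + (-14932 + 12317) = 79781/3 - 2615 = 71936/3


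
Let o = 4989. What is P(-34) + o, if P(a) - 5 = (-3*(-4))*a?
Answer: 4586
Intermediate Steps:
P(a) = 5 + 12*a (P(a) = 5 + (-3*(-4))*a = 5 + 12*a)
P(-34) + o = (5 + 12*(-34)) + 4989 = (5 - 408) + 4989 = -403 + 4989 = 4586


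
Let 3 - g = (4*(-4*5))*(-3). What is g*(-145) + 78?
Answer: 34443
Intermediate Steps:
g = -237 (g = 3 - 4*(-4*5)*(-3) = 3 - 4*(-20)*(-3) = 3 - (-80)*(-3) = 3 - 1*240 = 3 - 240 = -237)
g*(-145) + 78 = -237*(-145) + 78 = 34365 + 78 = 34443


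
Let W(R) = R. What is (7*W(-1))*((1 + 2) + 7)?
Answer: -70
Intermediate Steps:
(7*W(-1))*((1 + 2) + 7) = (7*(-1))*((1 + 2) + 7) = -7*(3 + 7) = -7*10 = -70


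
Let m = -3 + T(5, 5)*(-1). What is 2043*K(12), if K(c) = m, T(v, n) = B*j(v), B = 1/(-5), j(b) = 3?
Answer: -24516/5 ≈ -4903.2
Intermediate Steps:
B = -1/5 ≈ -0.20000
T(v, n) = -3/5 (T(v, n) = -1/5*3 = -3/5)
m = -12/5 (m = -3 - 3/5*(-1) = -3 + 3/5 = -12/5 ≈ -2.4000)
K(c) = -12/5
2043*K(12) = 2043*(-12/5) = -24516/5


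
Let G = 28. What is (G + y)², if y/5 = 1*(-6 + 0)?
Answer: 4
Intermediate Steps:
y = -30 (y = 5*(1*(-6 + 0)) = 5*(1*(-6)) = 5*(-6) = -30)
(G + y)² = (28 - 30)² = (-2)² = 4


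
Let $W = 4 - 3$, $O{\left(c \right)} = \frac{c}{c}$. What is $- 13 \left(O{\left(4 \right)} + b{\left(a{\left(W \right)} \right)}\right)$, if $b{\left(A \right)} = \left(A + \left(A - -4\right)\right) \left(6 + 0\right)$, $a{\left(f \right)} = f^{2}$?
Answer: $-481$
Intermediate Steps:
$O{\left(c \right)} = 1$
$W = 1$
$b{\left(A \right)} = 24 + 12 A$ ($b{\left(A \right)} = \left(A + \left(A + 4\right)\right) 6 = \left(A + \left(4 + A\right)\right) 6 = \left(4 + 2 A\right) 6 = 24 + 12 A$)
$- 13 \left(O{\left(4 \right)} + b{\left(a{\left(W \right)} \right)}\right) = - 13 \left(1 + \left(24 + 12 \cdot 1^{2}\right)\right) = - 13 \left(1 + \left(24 + 12 \cdot 1\right)\right) = - 13 \left(1 + \left(24 + 12\right)\right) = - 13 \left(1 + 36\right) = \left(-13\right) 37 = -481$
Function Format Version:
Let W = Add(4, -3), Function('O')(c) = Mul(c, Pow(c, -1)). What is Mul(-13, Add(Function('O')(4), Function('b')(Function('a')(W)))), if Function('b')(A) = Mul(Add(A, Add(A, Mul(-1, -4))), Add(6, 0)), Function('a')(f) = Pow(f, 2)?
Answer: -481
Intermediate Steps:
Function('O')(c) = 1
W = 1
Function('b')(A) = Add(24, Mul(12, A)) (Function('b')(A) = Mul(Add(A, Add(A, 4)), 6) = Mul(Add(A, Add(4, A)), 6) = Mul(Add(4, Mul(2, A)), 6) = Add(24, Mul(12, A)))
Mul(-13, Add(Function('O')(4), Function('b')(Function('a')(W)))) = Mul(-13, Add(1, Add(24, Mul(12, Pow(1, 2))))) = Mul(-13, Add(1, Add(24, Mul(12, 1)))) = Mul(-13, Add(1, Add(24, 12))) = Mul(-13, Add(1, 36)) = Mul(-13, 37) = -481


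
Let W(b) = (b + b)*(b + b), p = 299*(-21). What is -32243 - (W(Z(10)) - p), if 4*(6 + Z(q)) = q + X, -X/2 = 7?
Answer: -38718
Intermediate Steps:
X = -14 (X = -2*7 = -14)
Z(q) = -19/2 + q/4 (Z(q) = -6 + (q - 14)/4 = -6 + (-14 + q)/4 = -6 + (-7/2 + q/4) = -19/2 + q/4)
p = -6279
W(b) = 4*b**2 (W(b) = (2*b)*(2*b) = 4*b**2)
-32243 - (W(Z(10)) - p) = -32243 - (4*(-19/2 + (1/4)*10)**2 - 1*(-6279)) = -32243 - (4*(-19/2 + 5/2)**2 + 6279) = -32243 - (4*(-7)**2 + 6279) = -32243 - (4*49 + 6279) = -32243 - (196 + 6279) = -32243 - 1*6475 = -32243 - 6475 = -38718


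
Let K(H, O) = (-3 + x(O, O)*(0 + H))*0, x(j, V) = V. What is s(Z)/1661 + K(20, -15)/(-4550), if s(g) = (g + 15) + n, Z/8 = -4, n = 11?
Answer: -6/1661 ≈ -0.0036123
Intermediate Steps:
Z = -32 (Z = 8*(-4) = -32)
s(g) = 26 + g (s(g) = (g + 15) + 11 = (15 + g) + 11 = 26 + g)
K(H, O) = 0 (K(H, O) = (-3 + O*(0 + H))*0 = (-3 + O*H)*0 = (-3 + H*O)*0 = 0)
s(Z)/1661 + K(20, -15)/(-4550) = (26 - 32)/1661 + 0/(-4550) = -6*1/1661 + 0*(-1/4550) = -6/1661 + 0 = -6/1661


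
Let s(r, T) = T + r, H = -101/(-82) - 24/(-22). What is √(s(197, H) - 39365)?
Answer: I*√31865351782/902 ≈ 197.9*I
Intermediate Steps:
H = 2095/902 (H = -101*(-1/82) - 24*(-1/22) = 101/82 + 12/11 = 2095/902 ≈ 2.3226)
√(s(197, H) - 39365) = √((2095/902 + 197) - 39365) = √(179789/902 - 39365) = √(-35327441/902) = I*√31865351782/902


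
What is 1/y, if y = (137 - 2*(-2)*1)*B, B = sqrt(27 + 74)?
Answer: sqrt(101)/14241 ≈ 0.00070570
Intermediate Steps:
B = sqrt(101) ≈ 10.050
y = 141*sqrt(101) (y = (137 - 2*(-2)*1)*sqrt(101) = (137 + 4*1)*sqrt(101) = (137 + 4)*sqrt(101) = 141*sqrt(101) ≈ 1417.0)
1/y = 1/(141*sqrt(101)) = sqrt(101)/14241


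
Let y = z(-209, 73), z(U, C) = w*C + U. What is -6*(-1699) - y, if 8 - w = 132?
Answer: 19455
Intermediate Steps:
w = -124 (w = 8 - 1*132 = 8 - 132 = -124)
z(U, C) = U - 124*C (z(U, C) = -124*C + U = U - 124*C)
y = -9261 (y = -209 - 124*73 = -209 - 9052 = -9261)
-6*(-1699) - y = -6*(-1699) - 1*(-9261) = 10194 + 9261 = 19455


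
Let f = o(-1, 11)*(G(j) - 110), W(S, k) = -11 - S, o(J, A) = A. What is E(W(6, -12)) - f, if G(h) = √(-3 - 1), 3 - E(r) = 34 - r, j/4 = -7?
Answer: 1162 - 22*I ≈ 1162.0 - 22.0*I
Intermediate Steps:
j = -28 (j = 4*(-7) = -28)
E(r) = -31 + r (E(r) = 3 - (34 - r) = 3 + (-34 + r) = -31 + r)
G(h) = 2*I (G(h) = √(-4) = 2*I)
f = -1210 + 22*I (f = 11*(2*I - 110) = 11*(-110 + 2*I) = -1210 + 22*I ≈ -1210.0 + 22.0*I)
E(W(6, -12)) - f = (-31 + (-11 - 1*6)) - (-1210 + 22*I) = (-31 + (-11 - 6)) + (1210 - 22*I) = (-31 - 17) + (1210 - 22*I) = -48 + (1210 - 22*I) = 1162 - 22*I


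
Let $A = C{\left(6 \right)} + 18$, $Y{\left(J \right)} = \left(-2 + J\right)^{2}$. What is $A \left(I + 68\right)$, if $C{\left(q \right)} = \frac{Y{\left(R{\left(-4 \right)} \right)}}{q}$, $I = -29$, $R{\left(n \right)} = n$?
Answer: $936$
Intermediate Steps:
$C{\left(q \right)} = \frac{36}{q}$ ($C{\left(q \right)} = \frac{\left(-2 - 4\right)^{2}}{q} = \frac{\left(-6\right)^{2}}{q} = \frac{36}{q}$)
$A = 24$ ($A = \frac{36}{6} + 18 = 36 \cdot \frac{1}{6} + 18 = 6 + 18 = 24$)
$A \left(I + 68\right) = 24 \left(-29 + 68\right) = 24 \cdot 39 = 936$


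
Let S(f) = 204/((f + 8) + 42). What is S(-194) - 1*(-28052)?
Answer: 336607/12 ≈ 28051.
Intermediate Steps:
S(f) = 204/(50 + f) (S(f) = 204/((8 + f) + 42) = 204/(50 + f))
S(-194) - 1*(-28052) = 204/(50 - 194) - 1*(-28052) = 204/(-144) + 28052 = 204*(-1/144) + 28052 = -17/12 + 28052 = 336607/12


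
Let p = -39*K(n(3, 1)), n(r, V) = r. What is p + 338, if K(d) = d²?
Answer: -13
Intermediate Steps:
p = -351 (p = -39*3² = -39*9 = -351)
p + 338 = -351 + 338 = -13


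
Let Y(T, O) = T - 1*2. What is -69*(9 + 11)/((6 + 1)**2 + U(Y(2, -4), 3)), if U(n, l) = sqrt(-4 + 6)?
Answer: -67620/2399 + 1380*sqrt(2)/2399 ≈ -27.373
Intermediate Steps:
Y(T, O) = -2 + T (Y(T, O) = T - 2 = -2 + T)
U(n, l) = sqrt(2)
-69*(9 + 11)/((6 + 1)**2 + U(Y(2, -4), 3)) = -69*(9 + 11)/((6 + 1)**2 + sqrt(2)) = -1380/(7**2 + sqrt(2)) = -1380/(49 + sqrt(2))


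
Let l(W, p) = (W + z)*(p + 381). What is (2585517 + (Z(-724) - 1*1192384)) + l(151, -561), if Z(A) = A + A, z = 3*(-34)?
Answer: 1382865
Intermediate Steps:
z = -102
Z(A) = 2*A
l(W, p) = (-102 + W)*(381 + p) (l(W, p) = (W - 102)*(p + 381) = (-102 + W)*(381 + p))
(2585517 + (Z(-724) - 1*1192384)) + l(151, -561) = (2585517 + (2*(-724) - 1*1192384)) + (-38862 - 102*(-561) + 381*151 + 151*(-561)) = (2585517 + (-1448 - 1192384)) + (-38862 + 57222 + 57531 - 84711) = (2585517 - 1193832) - 8820 = 1391685 - 8820 = 1382865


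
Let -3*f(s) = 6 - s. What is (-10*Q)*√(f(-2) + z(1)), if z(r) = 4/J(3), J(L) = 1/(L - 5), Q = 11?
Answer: -440*I*√6/3 ≈ -359.26*I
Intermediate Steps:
f(s) = -2 + s/3 (f(s) = -(6 - s)/3 = -2 + s/3)
J(L) = 1/(-5 + L)
z(r) = -8 (z(r) = 4/(1/(-5 + 3)) = 4/(1/(-2)) = 4/(-½) = 4*(-2) = -8)
(-10*Q)*√(f(-2) + z(1)) = (-10*11)*√((-2 + (⅓)*(-2)) - 8) = -110*√((-2 - ⅔) - 8) = -110*√(-8/3 - 8) = -440*I*√6/3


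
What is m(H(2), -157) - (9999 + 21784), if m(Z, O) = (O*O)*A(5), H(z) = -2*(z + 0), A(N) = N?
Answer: 91462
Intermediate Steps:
H(z) = -2*z
m(Z, O) = 5*O² (m(Z, O) = (O*O)*5 = O²*5 = 5*O²)
m(H(2), -157) - (9999 + 21784) = 5*(-157)² - (9999 + 21784) = 5*24649 - 1*31783 = 123245 - 31783 = 91462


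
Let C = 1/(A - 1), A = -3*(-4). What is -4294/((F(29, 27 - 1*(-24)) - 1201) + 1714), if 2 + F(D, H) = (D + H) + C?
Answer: -23617/3251 ≈ -7.2645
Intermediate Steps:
A = 12
C = 1/11 (C = 1/(12 - 1) = 1/11 ≈ 0.090909)
F(D, H) = -21/11 + D + H (F(D, H) = -2 + ((D + H) + 1/11) = -2 + (1/11 + D + H) = -21/11 + D + H)
-4294/((F(29, 27 - 1*(-24)) - 1201) + 1714) = -4294/(((-21/11 + 29 + (27 - 1*(-24))) - 1201) + 1714) = -4294/(((-21/11 + 29 + (27 + 24)) - 1201) + 1714) = -4294/(((-21/11 + 29 + 51) - 1201) + 1714) = -4294/((859/11 - 1201) + 1714) = -4294/(-12352/11 + 1714) = -4294/6502/11 = -4294*11/6502 = -23617/3251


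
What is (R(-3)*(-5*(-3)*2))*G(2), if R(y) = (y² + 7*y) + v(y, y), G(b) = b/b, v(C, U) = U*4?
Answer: -720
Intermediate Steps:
v(C, U) = 4*U
G(b) = 1
R(y) = y² + 11*y (R(y) = (y² + 7*y) + 4*y = y² + 11*y)
(R(-3)*(-5*(-3)*2))*G(2) = ((-3*(11 - 3))*(-5*(-3)*2))*1 = ((-3*8)*(15*2))*1 = -24*30*1 = -720*1 = -720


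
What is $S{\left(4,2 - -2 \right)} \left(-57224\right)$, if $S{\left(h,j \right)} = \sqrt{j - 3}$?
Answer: $-57224$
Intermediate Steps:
$S{\left(h,j \right)} = \sqrt{-3 + j}$
$S{\left(4,2 - -2 \right)} \left(-57224\right) = \sqrt{-3 + \left(2 - -2\right)} \left(-57224\right) = \sqrt{-3 + \left(2 + 2\right)} \left(-57224\right) = \sqrt{-3 + 4} \left(-57224\right) = \sqrt{1} \left(-57224\right) = 1 \left(-57224\right) = -57224$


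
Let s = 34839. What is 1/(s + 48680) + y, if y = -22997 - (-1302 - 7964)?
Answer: -1146799388/83519 ≈ -13731.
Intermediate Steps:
y = -13731 (y = -22997 - 1*(-9266) = -22997 + 9266 = -13731)
1/(s + 48680) + y = 1/(34839 + 48680) - 13731 = 1/83519 - 13731 = -1146799388/83519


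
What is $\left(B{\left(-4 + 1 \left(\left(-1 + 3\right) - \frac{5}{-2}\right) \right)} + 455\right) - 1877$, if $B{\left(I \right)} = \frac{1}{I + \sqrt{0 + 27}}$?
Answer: $- \frac{152156}{107} + \frac{12 \sqrt{3}}{107} \approx -1421.8$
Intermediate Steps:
$B{\left(I \right)} = \frac{1}{I + 3 \sqrt{3}}$ ($B{\left(I \right)} = \frac{1}{I + \sqrt{27}} = \frac{1}{I + 3 \sqrt{3}}$)
$\left(B{\left(-4 + 1 \left(\left(-1 + 3\right) - \frac{5}{-2}\right) \right)} + 455\right) - 1877 = \left(\frac{1}{\left(-4 + 1 \left(\left(-1 + 3\right) - \frac{5}{-2}\right)\right) + 3 \sqrt{3}} + 455\right) - 1877 = \left(\frac{1}{\left(-4 + 1 \left(2 - - \frac{5}{2}\right)\right) + 3 \sqrt{3}} + 455\right) - 1877 = \left(\frac{1}{\left(-4 + 1 \left(2 + \frac{5}{2}\right)\right) + 3 \sqrt{3}} + 455\right) - 1877 = \left(\frac{1}{\left(-4 + 1 \cdot \frac{9}{2}\right) + 3 \sqrt{3}} + 455\right) - 1877 = \left(\frac{1}{\left(-4 + \frac{9}{2}\right) + 3 \sqrt{3}} + 455\right) - 1877 = \left(\frac{1}{\frac{1}{2} + 3 \sqrt{3}} + 455\right) - 1877 = \left(455 + \frac{1}{\frac{1}{2} + 3 \sqrt{3}}\right) - 1877 = -1422 + \frac{1}{\frac{1}{2} + 3 \sqrt{3}}$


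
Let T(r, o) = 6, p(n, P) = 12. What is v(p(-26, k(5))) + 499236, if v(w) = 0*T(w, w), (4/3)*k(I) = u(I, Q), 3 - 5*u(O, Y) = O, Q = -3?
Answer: 499236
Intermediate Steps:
u(O, Y) = ⅗ - O/5
k(I) = 9/20 - 3*I/20 (k(I) = 3*(⅗ - I/5)/4 = 9/20 - 3*I/20)
v(w) = 0 (v(w) = 0*6 = 0)
v(p(-26, k(5))) + 499236 = 0 + 499236 = 499236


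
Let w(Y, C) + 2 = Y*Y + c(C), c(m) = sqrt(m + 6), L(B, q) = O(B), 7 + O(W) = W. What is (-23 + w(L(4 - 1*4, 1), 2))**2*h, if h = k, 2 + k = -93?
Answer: -55480 - 9120*sqrt(2) ≈ -68378.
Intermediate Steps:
O(W) = -7 + W
L(B, q) = -7 + B
c(m) = sqrt(6 + m)
w(Y, C) = -2 + Y**2 + sqrt(6 + C) (w(Y, C) = -2 + (Y*Y + sqrt(6 + C)) = -2 + (Y**2 + sqrt(6 + C)) = -2 + Y**2 + sqrt(6 + C))
k = -95 (k = -2 - 93 = -95)
h = -95
(-23 + w(L(4 - 1*4, 1), 2))**2*h = (-23 + (-2 + (-7 + (4 - 1*4))**2 + sqrt(6 + 2)))**2*(-95) = (-23 + (-2 + (-7 + (4 - 4))**2 + sqrt(8)))**2*(-95) = (-23 + (-2 + (-7 + 0)**2 + 2*sqrt(2)))**2*(-95) = (-23 + (-2 + (-7)**2 + 2*sqrt(2)))**2*(-95) = (-23 + (-2 + 49 + 2*sqrt(2)))**2*(-95) = (-23 + (47 + 2*sqrt(2)))**2*(-95) = (24 + 2*sqrt(2))**2*(-95) = -95*(24 + 2*sqrt(2))**2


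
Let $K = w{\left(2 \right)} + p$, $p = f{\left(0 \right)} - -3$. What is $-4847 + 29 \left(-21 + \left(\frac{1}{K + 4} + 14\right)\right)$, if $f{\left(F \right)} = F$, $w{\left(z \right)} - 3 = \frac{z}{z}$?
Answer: $- \frac{55521}{11} \approx -5047.4$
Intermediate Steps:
$w{\left(z \right)} = 4$ ($w{\left(z \right)} = 3 + \frac{z}{z} = 3 + 1 = 4$)
$p = 3$ ($p = 0 - -3 = 0 + 3 = 3$)
$K = 7$ ($K = 4 + 3 = 7$)
$-4847 + 29 \left(-21 + \left(\frac{1}{K + 4} + 14\right)\right) = -4847 + 29 \left(-21 + \left(\frac{1}{7 + 4} + 14\right)\right) = -4847 + 29 \left(-21 + \left(\frac{1}{11} + 14\right)\right) = -4847 + 29 \left(-21 + \frac{155}{11}\right) = -4847 + 29 \left(- \frac{76}{11}\right) = -4847 - \frac{2204}{11} = - \frac{55521}{11}$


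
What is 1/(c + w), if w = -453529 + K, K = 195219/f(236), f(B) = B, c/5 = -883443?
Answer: -236/1149300365 ≈ -2.0534e-7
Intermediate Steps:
c = -4417215 (c = 5*(-883443) = -4417215)
K = 195219/236 ≈ 827.20
w = -106837625/236 (w = -453529 + 195219/236 = -106837625/236 ≈ -4.5270e+5)
1/(c + w) = 1/(-4417215 - 106837625/236) = 1/(-1149300365/236) = -236/1149300365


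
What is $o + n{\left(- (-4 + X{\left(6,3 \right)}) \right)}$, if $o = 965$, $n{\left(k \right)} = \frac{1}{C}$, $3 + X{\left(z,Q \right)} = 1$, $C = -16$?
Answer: $\frac{15439}{16} \approx 964.94$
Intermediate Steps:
$X{\left(z,Q \right)} = -2$ ($X{\left(z,Q \right)} = -3 + 1 = -2$)
$n{\left(k \right)} = - \frac{1}{16}$ ($n{\left(k \right)} = \frac{1}{-16} = - \frac{1}{16}$)
$o + n{\left(- (-4 + X{\left(6,3 \right)}) \right)} = 965 - \frac{1}{16} = \frac{15439}{16}$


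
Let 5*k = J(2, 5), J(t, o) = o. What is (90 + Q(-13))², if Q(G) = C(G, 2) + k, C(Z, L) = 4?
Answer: 9025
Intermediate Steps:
k = 1 (k = (⅕)*5 = 1)
Q(G) = 5 (Q(G) = 4 + 1 = 5)
(90 + Q(-13))² = (90 + 5)² = 95² = 9025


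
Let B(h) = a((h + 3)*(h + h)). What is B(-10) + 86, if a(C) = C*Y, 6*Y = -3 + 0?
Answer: 16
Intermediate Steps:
Y = -½ (Y = (-3 + 0)/6 = (⅙)*(-3) = -½ ≈ -0.50000)
a(C) = -C/2 (a(C) = C*(-½) = -C/2)
B(h) = -h*(3 + h) (B(h) = -(h + 3)*(h + h)/2 = -(3 + h)*2*h/2 = -h*(3 + h))
B(-10) + 86 = -1*(-10)*(3 - 10) + 86 = -1*(-10)*(-7) + 86 = -70 + 86 = 16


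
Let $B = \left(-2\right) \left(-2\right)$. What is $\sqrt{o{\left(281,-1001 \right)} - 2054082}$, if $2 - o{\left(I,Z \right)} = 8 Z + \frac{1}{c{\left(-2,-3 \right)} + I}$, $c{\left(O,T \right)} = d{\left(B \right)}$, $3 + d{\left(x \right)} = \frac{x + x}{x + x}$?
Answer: $\frac{i \sqrt{17696476759}}{93} \approx 1430.4 i$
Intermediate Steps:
$B = 4$
$d{\left(x \right)} = -2$ ($d{\left(x \right)} = -3 + \frac{x + x}{x + x} = -3 + \frac{2 x}{2 x} = -3 + 2 x \frac{1}{2 x} = -3 + 1 = -2$)
$c{\left(O,T \right)} = -2$
$o{\left(I,Z \right)} = 2 - \frac{1}{-2 + I} - 8 Z$ ($o{\left(I,Z \right)} = 2 - \left(8 Z + \frac{1}{-2 + I}\right) = 2 - \left(\frac{1}{-2 + I} + 8 Z\right) = 2 - \frac{1}{-2 + I} - 8 Z$)
$\sqrt{o{\left(281,-1001 \right)} - 2054082} = \sqrt{\frac{-5 + 2 \cdot 281 + 16 \left(-1001\right) - 2248 \left(-1001\right)}{-2 + 281} - 2054082} = \sqrt{\frac{-5 + 562 - 16016 + 2250248}{279} - 2054082} = \sqrt{\frac{1}{279} \cdot 2234789 - 2054082} = \sqrt{\frac{2234789}{279} - 2054082} = \sqrt{- \frac{570854089}{279}} = \frac{i \sqrt{17696476759}}{93}$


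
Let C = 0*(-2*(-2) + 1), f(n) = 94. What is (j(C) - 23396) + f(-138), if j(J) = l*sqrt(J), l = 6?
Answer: -23302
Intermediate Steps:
C = 0 (C = 0*(4 + 1) = 0*5 = 0)
j(J) = 6*sqrt(J)
(j(C) - 23396) + f(-138) = (6*sqrt(0) - 23396) + 94 = (6*0 - 23396) + 94 = (0 - 23396) + 94 = -23396 + 94 = -23302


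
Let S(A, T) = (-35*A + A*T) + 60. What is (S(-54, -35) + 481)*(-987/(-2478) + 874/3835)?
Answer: 20753763/7670 ≈ 2705.8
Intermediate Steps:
S(A, T) = 60 - 35*A + A*T
(S(-54, -35) + 481)*(-987/(-2478) + 874/3835) = ((60 - 35*(-54) - 54*(-35)) + 481)*(-987/(-2478) + 874/3835) = ((60 + 1890 + 1890) + 481)*(-987*(-1/2478) + 874*(1/3835)) = (3840 + 481)*(47/118 + 874/3835) = 4321*(4803/7670) = 20753763/7670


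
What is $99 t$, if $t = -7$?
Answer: $-693$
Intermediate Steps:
$99 t = 99 \left(-7\right) = -693$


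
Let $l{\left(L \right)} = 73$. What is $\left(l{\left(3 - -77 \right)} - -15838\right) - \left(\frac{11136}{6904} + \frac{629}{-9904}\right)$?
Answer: $\frac{135980491931}{8547152} \approx 15909.0$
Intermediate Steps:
$\left(l{\left(3 - -77 \right)} - -15838\right) - \left(\frac{11136}{6904} + \frac{629}{-9904}\right) = \left(73 - -15838\right) - \left(\frac{11136}{6904} + \frac{629}{-9904}\right) = \left(73 + 15838\right) - \left(11136 \cdot \frac{1}{6904} + 629 \left(- \frac{1}{9904}\right)\right) = 15911 - \left(\frac{1392}{863} - \frac{629}{9904}\right) = 15911 - \frac{13243541}{8547152} = \frac{135980491931}{8547152}$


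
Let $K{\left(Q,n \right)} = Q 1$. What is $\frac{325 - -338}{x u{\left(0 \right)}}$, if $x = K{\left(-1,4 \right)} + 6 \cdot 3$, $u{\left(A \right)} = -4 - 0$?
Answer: $- \frac{39}{4} \approx -9.75$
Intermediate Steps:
$u{\left(A \right)} = -4$ ($u{\left(A \right)} = -4 + 0 = -4$)
$K{\left(Q,n \right)} = Q$
$x = 17$ ($x = -1 + 6 \cdot 3 = -1 + 18 = 17$)
$\frac{325 - -338}{x u{\left(0 \right)}} = \frac{325 - -338}{17 \left(-4\right)} = \frac{325 + 338}{-68} = 663 \left(- \frac{1}{68}\right) = - \frac{39}{4}$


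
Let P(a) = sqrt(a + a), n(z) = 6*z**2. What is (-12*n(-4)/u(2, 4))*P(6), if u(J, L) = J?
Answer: -1152*sqrt(3) ≈ -1995.3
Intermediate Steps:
P(a) = sqrt(2)*sqrt(a) (P(a) = sqrt(2*a) = sqrt(2)*sqrt(a))
(-12*n(-4)/u(2, 4))*P(6) = (-12*6*(-4)**2/2)*(sqrt(2)*sqrt(6)) = (-12*6*16/2)*(2*sqrt(3)) = (-1152/2)*(2*sqrt(3)) = (-12*48)*(2*sqrt(3)) = -1152*sqrt(3)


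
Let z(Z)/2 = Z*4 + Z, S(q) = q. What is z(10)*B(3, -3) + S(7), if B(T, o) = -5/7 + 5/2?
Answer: 1299/7 ≈ 185.57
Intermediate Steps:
B(T, o) = 25/14 (B(T, o) = -5*1/7 + 5*(1/2) = -5/7 + 5/2 = 25/14)
z(Z) = 10*Z (z(Z) = 2*(Z*4 + Z) = 2*(4*Z + Z) = 2*(5*Z) = 10*Z)
z(10)*B(3, -3) + S(7) = (10*10)*(25/14) + 7 = 100*(25/14) + 7 = 1250/7 + 7 = 1299/7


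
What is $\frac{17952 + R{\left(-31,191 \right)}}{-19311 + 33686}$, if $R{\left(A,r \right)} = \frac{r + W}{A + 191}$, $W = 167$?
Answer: $\frac{1436339}{1150000} \approx 1.249$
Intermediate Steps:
$R{\left(A,r \right)} = \frac{167 + r}{191 + A}$ ($R{\left(A,r \right)} = \frac{r + 167}{A + 191} = \frac{167 + r}{191 + A}$)
$\frac{17952 + R{\left(-31,191 \right)}}{-19311 + 33686} = \frac{17952 + \frac{167 + 191}{191 - 31}}{-19311 + 33686} = \frac{17952 + \frac{1}{160} \cdot 358}{14375} = \left(17952 + \frac{1}{160} \cdot 358\right) \frac{1}{14375} = \left(17952 + \frac{179}{80}\right) \frac{1}{14375} = \frac{1436339}{80} \cdot \frac{1}{14375} = \frac{1436339}{1150000}$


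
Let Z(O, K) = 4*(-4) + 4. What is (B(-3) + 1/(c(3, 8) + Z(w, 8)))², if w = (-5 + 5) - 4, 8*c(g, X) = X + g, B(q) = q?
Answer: 69169/7225 ≈ 9.5736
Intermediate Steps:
c(g, X) = X/8 + g/8 (c(g, X) = (X + g)/8 = X/8 + g/8)
w = -4 (w = 0 - 4 = -4)
Z(O, K) = -12 (Z(O, K) = -16 + 4 = -12)
(B(-3) + 1/(c(3, 8) + Z(w, 8)))² = (-3 + 1/(((⅛)*8 + (⅛)*3) - 12))² = (-3 + 1/((1 + 3/8) - 12))² = (-3 + 1/(11/8 - 12))² = (-3 + 1/(-85/8))² = (-3 - 8/85)² = (-263/85)² = 69169/7225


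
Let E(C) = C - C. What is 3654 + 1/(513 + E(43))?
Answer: 1874503/513 ≈ 3654.0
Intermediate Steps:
E(C) = 0
3654 + 1/(513 + E(43)) = 3654 + 1/(513 + 0) = 3654 + 1/513 = 1874503/513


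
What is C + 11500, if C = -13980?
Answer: -2480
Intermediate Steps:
C + 11500 = -13980 + 11500 = -2480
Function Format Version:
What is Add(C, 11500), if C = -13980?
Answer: -2480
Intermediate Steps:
Add(C, 11500) = Add(-13980, 11500) = -2480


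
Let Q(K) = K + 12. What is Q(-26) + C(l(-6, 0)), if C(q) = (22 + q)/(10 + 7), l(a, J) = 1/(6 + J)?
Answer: -1295/102 ≈ -12.696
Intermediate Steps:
Q(K) = 12 + K
C(q) = 22/17 + q/17 (C(q) = (22 + q)/17 = (22 + q)*(1/17) = 22/17 + q/17)
Q(-26) + C(l(-6, 0)) = (12 - 26) + (22/17 + 1/(17*(6 + 0))) = -14 + (22/17 + (1/17)/6) = -14 + (22/17 + (1/17)*(1/6)) = -14 + (22/17 + 1/102) = -14 + 133/102 = -1295/102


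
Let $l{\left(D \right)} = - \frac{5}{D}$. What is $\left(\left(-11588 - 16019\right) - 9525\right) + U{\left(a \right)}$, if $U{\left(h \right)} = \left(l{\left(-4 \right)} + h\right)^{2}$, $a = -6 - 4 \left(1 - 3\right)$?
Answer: $- \frac{593943}{16} \approx -37121.0$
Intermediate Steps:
$a = 2$ ($a = -6 - -8 = -6 + 8 = 2$)
$U{\left(h \right)} = \left(\frac{5}{4} + h\right)^{2}$ ($U{\left(h \right)} = \left(- \frac{5}{-4} + h\right)^{2} = \left(\left(-5\right) \left(- \frac{1}{4}\right) + h\right)^{2} = \left(\frac{5}{4} + h\right)^{2}$)
$\left(\left(-11588 - 16019\right) - 9525\right) + U{\left(a \right)} = \left(\left(-11588 - 16019\right) - 9525\right) + \frac{\left(5 + 4 \cdot 2\right)^{2}}{16} = \left(-27607 - 9525\right) + \frac{\left(5 + 8\right)^{2}}{16} = -37132 + \frac{13^{2}}{16} = -37132 + \frac{1}{16} \cdot 169 = -37132 + \frac{169}{16} = - \frac{593943}{16}$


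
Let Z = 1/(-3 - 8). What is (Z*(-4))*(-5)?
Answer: -20/11 ≈ -1.8182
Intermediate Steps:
Z = -1/11 (Z = 1/(-11) = -1/11 ≈ -0.090909)
(Z*(-4))*(-5) = -1/11*(-4)*(-5) = (4/11)*(-5) = -20/11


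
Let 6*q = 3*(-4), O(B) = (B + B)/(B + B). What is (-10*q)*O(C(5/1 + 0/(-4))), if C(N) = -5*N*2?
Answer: 20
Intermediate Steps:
C(N) = -10*N
O(B) = 1 (O(B) = (2*B)/((2*B)) = (2*B)*(1/(2*B)) = 1)
q = -2 (q = (3*(-4))/6 = (1/6)*(-12) = -2)
(-10*q)*O(C(5/1 + 0/(-4))) = -10*(-2)*1 = 20*1 = 20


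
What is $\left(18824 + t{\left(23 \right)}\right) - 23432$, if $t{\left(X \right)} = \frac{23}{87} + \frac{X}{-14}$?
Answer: $- \frac{5614223}{1218} \approx -4609.4$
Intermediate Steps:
$t{\left(X \right)} = \frac{23}{87} - \frac{X}{14}$ ($t{\left(X \right)} = 23 \cdot \frac{1}{87} + X \left(- \frac{1}{14}\right) = \frac{23}{87} - \frac{X}{14}$)
$\left(18824 + t{\left(23 \right)}\right) - 23432 = \left(18824 + \left(\frac{23}{87} - \frac{23}{14}\right)\right) - 23432 = \left(18824 - \frac{1679}{1218}\right) - 23432 = \frac{22925953}{1218} - 23432 = - \frac{5614223}{1218}$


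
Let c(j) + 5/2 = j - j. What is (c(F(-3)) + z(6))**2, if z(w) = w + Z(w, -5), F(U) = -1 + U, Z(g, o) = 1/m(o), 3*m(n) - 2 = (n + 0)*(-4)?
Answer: 1600/121 ≈ 13.223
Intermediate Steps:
m(n) = 2/3 - 4*n/3 (m(n) = 2/3 + ((n + 0)*(-4))/3 = 2/3 + (n*(-4))/3 = 2/3 + (-4*n)/3 = 2/3 - 4*n/3)
Z(g, o) = 1/(2/3 - 4*o/3)
c(j) = -5/2 (c(j) = -5/2 + (j - j) = -5/2 + 0 = -5/2)
z(w) = 3/22 + w (z(w) = w - 3/(-2 + 4*(-5)) = w - 3/(-2 - 20) = w - 3/(-22) = w - 3*(-1/22) = w + 3/22 = 3/22 + w)
(c(F(-3)) + z(6))**2 = (-5/2 + (3/22 + 6))**2 = (-5/2 + 135/22)**2 = (40/11)**2 = 1600/121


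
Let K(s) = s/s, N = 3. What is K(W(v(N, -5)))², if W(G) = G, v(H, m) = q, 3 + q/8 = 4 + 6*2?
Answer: 1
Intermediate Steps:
q = 104 (q = -24 + 8*(4 + 6*2) = -24 + 8*(4 + 12) = -24 + 8*16 = -24 + 128 = 104)
v(H, m) = 104
K(s) = 1
K(W(v(N, -5)))² = 1² = 1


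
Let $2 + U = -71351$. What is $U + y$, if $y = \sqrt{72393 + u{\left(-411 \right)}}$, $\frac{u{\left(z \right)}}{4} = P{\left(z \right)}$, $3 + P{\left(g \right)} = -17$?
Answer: $-71353 + \sqrt{72313} \approx -71084.0$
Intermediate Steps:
$U = -71353$ ($U = -2 - 71351 = -71353$)
$P{\left(g \right)} = -20$ ($P{\left(g \right)} = -3 - 17 = -20$)
$u{\left(z \right)} = -80$ ($u{\left(z \right)} = 4 \left(-20\right) = -80$)
$y = \sqrt{72313}$ ($y = \sqrt{72393 - 80} = \sqrt{72313} \approx 268.91$)
$U + y = -71353 + \sqrt{72313}$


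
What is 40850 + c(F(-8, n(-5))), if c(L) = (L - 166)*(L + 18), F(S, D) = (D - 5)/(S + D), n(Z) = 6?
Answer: 151745/4 ≈ 37936.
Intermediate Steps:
F(S, D) = (-5 + D)/(D + S)
c(L) = (-166 + L)*(18 + L)
40850 + c(F(-8, n(-5))) = 40850 + (-2988 + ((-5 + 6)/(6 - 8))**2 - 148*(-5 + 6)/(6 - 8)) = 40850 + (-2988 + (1/(-2))**2 - 148/(-2)) = 40850 + (-2988 + (-1/2*1)**2 - (-74)) = 40850 + (-2988 + (-1/2)**2 - 148*(-1/2)) = 40850 + (-2988 + 1/4 + 74) = 40850 - 11655/4 = 151745/4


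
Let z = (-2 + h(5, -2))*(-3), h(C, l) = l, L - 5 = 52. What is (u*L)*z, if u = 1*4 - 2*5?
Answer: -4104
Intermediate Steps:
L = 57 (L = 5 + 52 = 57)
z = 12 (z = (-2 - 2)*(-3) = -4*(-3) = 12)
u = -6 (u = 4 - 10 = -6)
(u*L)*z = -6*57*12 = -342*12 = -4104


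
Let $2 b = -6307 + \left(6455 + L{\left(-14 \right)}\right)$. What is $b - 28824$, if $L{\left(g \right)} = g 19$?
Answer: $-28883$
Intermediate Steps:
$L{\left(g \right)} = 19 g$
$b = -59$ ($b = \frac{-6307 + \left(6455 + 19 \left(-14\right)\right)}{2} = \frac{-6307 + \left(6455 - 266\right)}{2} = \frac{-6307 + 6189}{2} = \frac{1}{2} \left(-118\right) = -59$)
$b - 28824 = -59 - 28824 = -28883$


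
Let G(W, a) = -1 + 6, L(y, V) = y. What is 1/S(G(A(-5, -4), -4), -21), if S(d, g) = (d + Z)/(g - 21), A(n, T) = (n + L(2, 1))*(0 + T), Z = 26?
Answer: -42/31 ≈ -1.3548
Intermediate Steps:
A(n, T) = T*(2 + n) (A(n, T) = (n + 2)*(0 + T) = (2 + n)*T = T*(2 + n))
G(W, a) = 5
S(d, g) = (26 + d)/(-21 + g) (S(d, g) = (d + 26)/(g - 21) = (26 + d)/(-21 + g))
1/S(G(A(-5, -4), -4), -21) = 1/((26 + 5)/(-21 - 21)) = 1/(31/(-42)) = 1/(-1/42*31) = 1/(-31/42) = -42/31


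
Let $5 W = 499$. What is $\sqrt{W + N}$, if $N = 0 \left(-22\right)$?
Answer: $\frac{\sqrt{2495}}{5} \approx 9.99$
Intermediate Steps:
$W = \frac{499}{5}$ ($W = \frac{1}{5} \cdot 499 = \frac{499}{5} \approx 99.8$)
$N = 0$
$\sqrt{W + N} = \sqrt{\frac{499}{5} + 0} = \sqrt{\frac{499}{5}} = \frac{\sqrt{2495}}{5}$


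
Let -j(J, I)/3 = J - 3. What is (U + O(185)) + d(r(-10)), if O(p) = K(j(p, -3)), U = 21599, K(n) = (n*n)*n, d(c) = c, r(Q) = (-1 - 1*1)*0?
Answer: -162749737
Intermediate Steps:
r(Q) = 0 (r(Q) = (-1 - 1)*0 = -2*0 = 0)
j(J, I) = 9 - 3*J (j(J, I) = -3*(J - 3) = -3*(-3 + J) = 9 - 3*J)
K(n) = n³ (K(n) = n²*n = n³)
O(p) = (9 - 3*p)³
(U + O(185)) + d(r(-10)) = (21599 - 27*(-3 + 185)³) + 0 = (21599 - 27*182³) + 0 = (21599 - 27*6028568) + 0 = (21599 - 162771336) + 0 = -162749737 + 0 = -162749737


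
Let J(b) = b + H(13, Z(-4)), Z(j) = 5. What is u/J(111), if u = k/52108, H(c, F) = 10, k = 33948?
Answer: 8487/1576267 ≈ 0.0053842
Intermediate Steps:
u = 8487/13027 (u = 33948/52108 = 33948*(1/52108) = 8487/13027 ≈ 0.65149)
J(b) = 10 + b (J(b) = b + 10 = 10 + b)
u/J(111) = 8487/(13027*(10 + 111)) = (8487/13027)/121 = (8487/13027)*(1/121) = 8487/1576267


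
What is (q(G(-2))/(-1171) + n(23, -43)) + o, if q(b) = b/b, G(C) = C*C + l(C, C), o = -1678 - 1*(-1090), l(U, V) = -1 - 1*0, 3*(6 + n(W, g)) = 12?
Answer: -690891/1171 ≈ -590.00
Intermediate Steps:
n(W, g) = -2 (n(W, g) = -6 + (⅓)*12 = -6 + 4 = -2)
l(U, V) = -1 (l(U, V) = -1 + 0 = -1)
o = -588 (o = -1678 + 1090 = -588)
G(C) = -1 + C² (G(C) = C*C - 1 = C² - 1 = -1 + C²)
q(b) = 1
(q(G(-2))/(-1171) + n(23, -43)) + o = (1/(-1171) - 2) - 588 = (1*(-1/1171) - 2) - 588 = (-1/1171 - 2) - 588 = -2343/1171 - 588 = -690891/1171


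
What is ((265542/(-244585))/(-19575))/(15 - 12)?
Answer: 88514/4787751375 ≈ 1.8488e-5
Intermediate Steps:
((265542/(-244585))/(-19575))/(15 - 12) = ((265542*(-1/244585))*(-1/19575))/3 = -265542/244585*(-1/19575)*(1/3) = (88514/1595917125)*(1/3) = 88514/4787751375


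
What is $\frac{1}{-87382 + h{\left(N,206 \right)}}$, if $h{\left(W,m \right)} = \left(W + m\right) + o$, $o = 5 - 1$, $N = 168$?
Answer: $- \frac{1}{87004} \approx -1.1494 \cdot 10^{-5}$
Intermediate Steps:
$o = 4$ ($o = 5 - 1 = 4$)
$h{\left(W,m \right)} = 4 + W + m$ ($h{\left(W,m \right)} = \left(W + m\right) + 4 = 4 + W + m$)
$\frac{1}{-87382 + h{\left(N,206 \right)}} = \frac{1}{-87382 + \left(4 + 168 + 206\right)} = \frac{1}{-87382 + 378} = \frac{1}{-87004} = - \frac{1}{87004}$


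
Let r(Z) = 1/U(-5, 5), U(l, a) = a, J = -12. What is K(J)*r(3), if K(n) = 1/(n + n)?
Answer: -1/120 ≈ -0.0083333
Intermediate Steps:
K(n) = 1/(2*n)
r(Z) = 1/5
K(J)*r(3) = ((1/2)/(-12))*(1/5) = ((1/2)*(-1/12))*(1/5) = -1/24*1/5 = -1/120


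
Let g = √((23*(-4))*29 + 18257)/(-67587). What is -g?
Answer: √15589/67587 ≈ 0.0018473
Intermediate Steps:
g = -√15589/67587 (g = √(-92*29 + 18257)*(-1/67587) = √(-2668 + 18257)*(-1/67587) = √15589*(-1/67587) = -√15589/67587 ≈ -0.0018473)
-g = -(-1)*√15589/67587 = √15589/67587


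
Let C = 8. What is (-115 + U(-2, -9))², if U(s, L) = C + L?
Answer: 13456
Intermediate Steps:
U(s, L) = 8 + L
(-115 + U(-2, -9))² = (-115 + (8 - 9))² = (-115 - 1)² = (-116)² = 13456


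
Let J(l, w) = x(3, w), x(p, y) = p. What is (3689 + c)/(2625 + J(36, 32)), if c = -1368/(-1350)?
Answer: 276751/197100 ≈ 1.4041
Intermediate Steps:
c = 76/75 (c = -1368*(-1/1350) = 76/75 ≈ 1.0133)
J(l, w) = 3
(3689 + c)/(2625 + J(36, 32)) = (3689 + 76/75)/(2625 + 3) = (276751/75)/2628 = (276751/75)*(1/2628) = 276751/197100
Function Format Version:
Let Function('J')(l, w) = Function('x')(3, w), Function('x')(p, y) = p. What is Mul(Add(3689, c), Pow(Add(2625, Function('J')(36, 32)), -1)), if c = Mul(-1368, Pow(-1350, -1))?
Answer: Rational(276751, 197100) ≈ 1.4041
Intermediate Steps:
c = Rational(76, 75) (c = Mul(-1368, Rational(-1, 1350)) = Rational(76, 75) ≈ 1.0133)
Function('J')(l, w) = 3
Mul(Add(3689, c), Pow(Add(2625, Function('J')(36, 32)), -1)) = Mul(Add(3689, Rational(76, 75)), Pow(Add(2625, 3), -1)) = Mul(Rational(276751, 75), Pow(2628, -1)) = Mul(Rational(276751, 75), Rational(1, 2628)) = Rational(276751, 197100)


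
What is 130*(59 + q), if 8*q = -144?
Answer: 5330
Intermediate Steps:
q = -18 (q = (1/8)*(-144) = -18)
130*(59 + q) = 130*(59 - 18) = 130*41 = 5330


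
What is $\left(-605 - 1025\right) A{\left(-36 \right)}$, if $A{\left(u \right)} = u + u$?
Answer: $117360$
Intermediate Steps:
$A{\left(u \right)} = 2 u$
$\left(-605 - 1025\right) A{\left(-36 \right)} = \left(-605 - 1025\right) 2 \left(-36\right) = \left(-1630\right) \left(-72\right) = 117360$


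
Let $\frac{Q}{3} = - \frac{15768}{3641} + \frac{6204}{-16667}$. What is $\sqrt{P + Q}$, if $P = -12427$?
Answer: $\frac{i \sqrt{45815804238045289063}}{60684547} \approx 111.54 i$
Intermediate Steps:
$Q = - \frac{856182060}{60684547}$ ($Q = 3 \left(- \frac{15768}{3641} + \frac{6204}{-16667}\right) = 3 \left(\left(-15768\right) \frac{1}{3641} + 6204 \left(- \frac{1}{16667}\right)\right) = 3 \left(- \frac{15768}{3641} - \frac{6204}{16667}\right) = 3 \left(- \frac{285394020}{60684547}\right) = - \frac{856182060}{60684547} \approx -14.109$)
$\sqrt{P + Q} = \sqrt{-12427 - \frac{856182060}{60684547}} = \sqrt{- \frac{754983047629}{60684547}} = \frac{i \sqrt{45815804238045289063}}{60684547}$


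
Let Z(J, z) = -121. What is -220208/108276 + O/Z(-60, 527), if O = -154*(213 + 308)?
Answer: 196835714/297759 ≈ 661.06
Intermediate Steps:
O = -80234 (O = -154*521 = -80234)
-220208/108276 + O/Z(-60, 527) = -220208/108276 - 80234/(-121) = -220208*1/108276 - 80234*(-1/121) = -55052/27069 + 7294/11 = 196835714/297759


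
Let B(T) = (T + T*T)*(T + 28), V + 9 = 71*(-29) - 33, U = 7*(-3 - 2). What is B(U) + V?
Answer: -10431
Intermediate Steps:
U = -35 (U = 7*(-5) = -35)
V = -2101 (V = -9 + (71*(-29) - 33) = -9 + (-2059 - 33) = -9 - 2092 = -2101)
B(T) = (28 + T)*(T + T**2) (B(T) = (T + T**2)*(28 + T) = (28 + T)*(T + T**2))
B(U) + V = -35*(28 + (-35)**2 + 29*(-35)) - 2101 = -35*(28 + 1225 - 1015) - 2101 = -35*238 - 2101 = -8330 - 2101 = -10431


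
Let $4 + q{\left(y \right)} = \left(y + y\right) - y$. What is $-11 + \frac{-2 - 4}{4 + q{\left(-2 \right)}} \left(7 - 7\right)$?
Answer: $-11$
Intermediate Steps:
$q{\left(y \right)} = -4 + y$ ($q{\left(y \right)} = -4 + \left(\left(y + y\right) - y\right) = -4 + \left(2 y - y\right) = -4 + y$)
$-11 + \frac{-2 - 4}{4 + q{\left(-2 \right)}} \left(7 - 7\right) = -11 + \frac{-2 - 4}{4 - 6} \left(7 - 7\right) = -11 + - \frac{6}{4 - 6} \left(7 - 7\right) = -11 + - \frac{6}{-2} \cdot 0 = -11 + \left(-6\right) \left(- \frac{1}{2}\right) 0 = -11 + 3 \cdot 0 = -11 + 0 = -11$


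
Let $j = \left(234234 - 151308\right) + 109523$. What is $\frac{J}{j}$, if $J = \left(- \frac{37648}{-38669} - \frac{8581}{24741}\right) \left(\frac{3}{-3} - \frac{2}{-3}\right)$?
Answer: $- \frac{599630479}{552353491908963} \approx -1.0856 \cdot 10^{-6}$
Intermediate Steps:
$J = - \frac{599630479}{2870129187}$ ($J = \left(\left(-37648\right) \left(- \frac{1}{38669}\right) - \frac{8581}{24741}\right) \left(3 \left(- \frac{1}{3}\right) - - \frac{2}{3}\right) = \left(\frac{37648}{38669} - \frac{8581}{24741}\right) \left(-1 + \frac{2}{3}\right) = \frac{599630479}{956709729} \left(- \frac{1}{3}\right) = - \frac{599630479}{2870129187} \approx -0.20892$)
$j = 192449$ ($j = 82926 + 109523 = 192449$)
$\frac{J}{j} = - \frac{599630479}{2870129187 \cdot 192449} = \left(- \frac{599630479}{2870129187}\right) \frac{1}{192449} = - \frac{599630479}{552353491908963}$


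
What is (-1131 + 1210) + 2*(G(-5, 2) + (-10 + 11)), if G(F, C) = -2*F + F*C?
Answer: 81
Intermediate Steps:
G(F, C) = -2*F + C*F
(-1131 + 1210) + 2*(G(-5, 2) + (-10 + 11)) = (-1131 + 1210) + 2*(-5*(-2 + 2) + (-10 + 11)) = 79 + 2*(-5*0 + 1) = 79 + 2*(0 + 1) = 79 + 2*1 = 79 + 2 = 81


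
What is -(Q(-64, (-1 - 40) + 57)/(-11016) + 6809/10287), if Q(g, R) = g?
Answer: -38923/58293 ≈ -0.66771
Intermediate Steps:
-(Q(-64, (-1 - 40) + 57)/(-11016) + 6809/10287) = -(-64/(-11016) + 6809/10287) = -(-64*(-1/11016) + 6809*(1/10287)) = -(8/1377 + 6809/10287) = -1*38923/58293 = -38923/58293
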